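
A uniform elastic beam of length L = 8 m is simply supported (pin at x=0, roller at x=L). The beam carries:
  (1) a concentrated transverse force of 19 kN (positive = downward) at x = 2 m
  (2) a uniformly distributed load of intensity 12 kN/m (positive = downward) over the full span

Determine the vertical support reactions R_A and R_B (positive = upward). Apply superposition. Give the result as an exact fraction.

R_A = 249/4 kN, R_B = 211/4 kN

Load 1 — point force P=19 kN at a=2 m (b=L-a=6):
  R_A = Pb/L = 19·6/8 = 57/4 kN
  R_B = Pa/L = 19·2/8 = 19/4 kN
Load 2 — uniform load w=12 kN/m over full span:
  R_A = wL/2 = 12·8/2 = 48 kN
  R_B = wL/2 = 12·8/2 = 48 kN
Superposition: R_A = 249/4 kN, R_B = 211/4 kN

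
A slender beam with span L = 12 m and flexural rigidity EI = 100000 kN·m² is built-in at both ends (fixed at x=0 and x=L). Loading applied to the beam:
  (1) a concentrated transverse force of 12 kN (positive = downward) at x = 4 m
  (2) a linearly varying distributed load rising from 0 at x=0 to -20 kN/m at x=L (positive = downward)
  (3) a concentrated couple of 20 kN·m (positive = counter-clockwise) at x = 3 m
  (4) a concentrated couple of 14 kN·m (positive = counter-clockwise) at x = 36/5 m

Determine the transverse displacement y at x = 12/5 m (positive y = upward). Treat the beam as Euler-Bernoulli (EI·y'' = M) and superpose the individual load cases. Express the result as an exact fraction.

Load 1 — point force P=12 kN at a=4 m (b=L-a=8):
  y_1 = -Pb²x²(3aL-(3a+b)x)/(6L³EI)  [x≤a] = -12·8²·(12/5)²·(3·4·12-(3·4+8)·(12/5))/(6·12³·100000) = -32/78125 m
Load 2 — triangular load w₀=-20 kN/m (0→w₀ over full span):
  y_2 = -w₀x²(L-x)²(x+2L)/(120LEI) = -(-20)·(12/5)²·(12-(12/5))²·((12/5)+2·12)/(120·12·100000) = 19008/9765625 m
Load 3 — applied couple M₀=20 kN·m at a=3 m (b=L-a=9):
  y_3 = (R_Ax³/6 - M_Ax²/2)/EI  [x≤a] with R_A=15/8, M_A=-15/4 = ((15/8)·(12/5)³/6 - (-15/4)·(12/5)²/2)/100000 = 189/1250000 m
Load 4 — applied couple M₀=14 kN·m at a=36/5 m (b=L-a=24/5):
  y_4 = (R_Ax³/6 - M_Ax²/2)/EI  [x≤a] with R_A=42/25, M_A=112/25 = ((42/25)·(12/5)³/6 - (112/25)·(12/5)²/2)/100000 = -882/9765625 m
Superposition: y = Σ y_i = 249641/156250000 m ≈ 0.001598 m

y(12/5) = 249641/156250000 m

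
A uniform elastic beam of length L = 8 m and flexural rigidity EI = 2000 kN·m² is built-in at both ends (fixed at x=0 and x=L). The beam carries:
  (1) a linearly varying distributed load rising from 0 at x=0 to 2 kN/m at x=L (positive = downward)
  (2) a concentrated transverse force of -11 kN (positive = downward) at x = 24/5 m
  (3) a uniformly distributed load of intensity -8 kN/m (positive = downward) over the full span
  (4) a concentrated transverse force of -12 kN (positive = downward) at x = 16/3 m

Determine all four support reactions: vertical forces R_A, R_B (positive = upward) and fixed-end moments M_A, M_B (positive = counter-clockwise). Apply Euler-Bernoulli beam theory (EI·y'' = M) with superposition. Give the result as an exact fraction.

Load 1 — triangular load w₀=2 kN/m (0→w₀ over full span):
  R_A = 3w₀L/20 = 3·2·8/20 = 12/5 kN
  M_A = w₀L²/30 = 2·8²/30 = 64/15 kN·m
  R_B = 7w₀L/20 = 7·2·8/20 = 28/5 kN
  M_B = -w₀L²/20 = -2·8²/20 = -32/5 kN·m
Load 2 — point force P=-11 kN at a=24/5 m (b=L-a=16/5):
  R_A = Pb²(3a+b)/L³ = (-11)·(16/5)²·(3·(24/5)+(16/5))/8³ = -484/125 kN
  M_A = Pab²/L² = (-11)·(24/5)·(16/5)²/8² = -1056/125 kN·m
  R_B = Pa²(a+3b)/L³ = (-11)·(24/5)²·((24/5)+3·(16/5))/8³ = -891/125 kN
  M_B = -Pa²b/L² = -(-11)·(24/5)²·(16/5)/8² = 1584/125 kN·m
Load 3 — uniform load w=-8 kN/m over full span:
  R_A = wL/2 = (-8)·8/2 = -32 kN
  M_A = wL²/12 = (-8)·8²/12 = -128/3 kN·m
  R_B = wL/2 = (-8)·8/2 = -32 kN
  M_B = -wL²/12 = -(-8)·8²/12 = 128/3 kN·m
Load 4 — point force P=-12 kN at a=16/3 m (b=L-a=8/3):
  R_A = Pb²(3a+b)/L³ = (-12)·(8/3)²·(3·(16/3)+(8/3))/8³ = -28/9 kN
  M_A = Pab²/L² = (-12)·(16/3)·(8/3)²/8² = -64/9 kN·m
  R_B = Pa²(a+3b)/L³ = (-12)·(16/3)²·((16/3)+3·(8/3))/8³ = -80/9 kN
  M_B = -Pa²b/L² = -(-12)·(16/3)²·(8/3)/8² = 128/9 kN·m
Superposition: R_A = -41156/1125 kN, M_A = -60704/1125 kN·m, R_B = -47719/1125 kN, M_B = 71056/1125 kN·m

R_A = -41156/1125 kN, M_A = -60704/1125 kN·m, R_B = -47719/1125 kN, M_B = 71056/1125 kN·m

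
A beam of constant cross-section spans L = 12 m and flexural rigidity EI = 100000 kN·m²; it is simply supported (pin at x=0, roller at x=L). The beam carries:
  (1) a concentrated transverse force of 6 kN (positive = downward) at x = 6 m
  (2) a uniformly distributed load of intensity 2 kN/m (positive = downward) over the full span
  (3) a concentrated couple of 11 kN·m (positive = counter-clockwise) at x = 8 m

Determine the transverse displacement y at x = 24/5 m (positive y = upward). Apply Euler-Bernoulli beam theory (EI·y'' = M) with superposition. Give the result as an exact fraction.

y(24/5) = -30143/3906250 m

Load 1 — point force P=6 kN at a=6 m (b=L-a=6):
  y_1 = -Pbx(L²-b²-x²)/(6LEI)  [x≤a] = -6·6·(24/5)·(12²-6²-(24/5)²)/(6·12·100000) = -1593/781250 m
Load 2 — uniform load w=2 kN/m over full span:
  y_2 = -wx(L³-2Lx²+x³)/(24EI) = -2·(24/5)·(12³-2·12·(24/5)²+(24/5)³)/(24·100000) = -10044/1953125 m
Load 3 — applied couple M₀=11 kN·m at a=8 m (b=L-a=4):
  y_3 = (M₀x³/(6L)+C₁x)/EI  [x≤a] with C₁=M₀(3b²-L²)/(6L)=-44/3 = (11·(24/5)³/(6·12)+(-44/3)·(24/5))/100000 = -209/390625 m
Superposition: y = Σ y_i = -30143/3906250 m ≈ -0.007717 m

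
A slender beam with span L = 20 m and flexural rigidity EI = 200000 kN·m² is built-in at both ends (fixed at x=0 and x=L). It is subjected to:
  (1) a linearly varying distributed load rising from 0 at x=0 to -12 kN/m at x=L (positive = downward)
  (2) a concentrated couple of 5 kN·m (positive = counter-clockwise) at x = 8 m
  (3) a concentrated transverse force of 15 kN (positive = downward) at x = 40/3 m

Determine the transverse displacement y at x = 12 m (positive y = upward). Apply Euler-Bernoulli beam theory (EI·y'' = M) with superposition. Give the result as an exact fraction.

Load 1 — triangular load w₀=-12 kN/m (0→w₀ over full span):
  y_1 = -w₀x²(L-x)²(x+2L)/(120LEI) = -(-12)·12²·(20-12)²·(12+2·20)/(120·20·200000) = 936/78125 m
Load 2 — applied couple M₀=5 kN·m at a=8 m (b=L-a=12):
  y_2 = (R_Ax³/6 - M_Ax²/2 - M₀(x-a)²/2)/EI  [x>a] with R_A=9/25, M_A=3/5 = ((9/25)·12³/6 - (3/5)·12²/2 - 5·(12-8)²/2)/200000 = 8/78125 m
Load 3 — point force P=15 kN at a=40/3 m (b=L-a=20/3):
  y_3 = -Pb²x²(3aL-(3a+b)x)/(6L³EI)  [x≤a] = -15·(20/3)²·12²·(3·(40/3)·20-(3·(40/3)+(20/3))·12)/(6·20³·200000) = -3/1250 m
Superposition: y = Σ y_i = 1513/156250 m ≈ 0.009683 m

y(12) = 1513/156250 m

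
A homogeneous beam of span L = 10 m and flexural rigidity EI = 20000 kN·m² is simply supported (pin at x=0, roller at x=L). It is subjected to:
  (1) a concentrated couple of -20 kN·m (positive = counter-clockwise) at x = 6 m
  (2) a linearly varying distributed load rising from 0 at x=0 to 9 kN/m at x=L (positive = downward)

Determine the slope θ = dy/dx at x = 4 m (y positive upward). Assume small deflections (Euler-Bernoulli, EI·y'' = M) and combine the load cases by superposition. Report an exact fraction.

θ(4) = -949/300000 rad

Load 1 — applied couple M₀=-20 kN·m at a=6 m (b=L-a=4):
  θ_1 = (M₀x²/(2L)+C₁)/EI  [x≤a] with C₁=M₀(3b²-L²)/(6L)=52/3 = ((-20)·4²/(2·10)+(52/3))/20000 = 1/15000 rad
Load 2 — triangular load w₀=9 kN/m (0→w₀ over full span):
  θ_2 = -w₀(7L⁴-30L²x²+15x⁴)/(360LEI) = -9·(7·10⁴-30·10²·4²+15·4⁴)/(360·10·20000) = -323/100000 rad
Superposition: θ = Σ θ_i = -949/300000 rad ≈ -0.003163 rad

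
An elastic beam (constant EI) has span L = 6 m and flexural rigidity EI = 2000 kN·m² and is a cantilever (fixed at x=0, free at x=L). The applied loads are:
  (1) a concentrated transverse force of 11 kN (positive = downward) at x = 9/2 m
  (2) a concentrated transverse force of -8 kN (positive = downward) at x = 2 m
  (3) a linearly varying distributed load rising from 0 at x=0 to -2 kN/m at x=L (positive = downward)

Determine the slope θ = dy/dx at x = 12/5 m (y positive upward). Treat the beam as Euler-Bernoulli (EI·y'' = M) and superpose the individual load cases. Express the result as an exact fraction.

θ(12/5) = -9481/625000 rad

Load 1 — point force P=11 kN at a=9/2 m (b=L-a=3/2):
  θ_1 = -Px(2a-x)/(2EI)  [x≤a] = -11·(12/5)·(2·(9/2)-(12/5))/(2·2000) = -1089/25000 rad
Load 2 — point force P=-8 kN at a=2 m (b=L-a=4):
  θ_2 = -Pa²/(2EI)  [x>a] = -(-8)·2²/(2·2000) = 1/125 rad
Load 3 — triangular load w₀=-2 kN/m (0→w₀ over full span):
  θ_3 = (w₀Lx²/4-w₀L²x/3-w₀x⁴/(24L))/EI = ((-2)·6·(12/5)²/4-(-2)·6²·(12/5)/3-(-2)·(12/5)⁴/(24·6))/2000 = 1593/78125 rad
Superposition: θ = Σ θ_i = -9481/625000 rad ≈ -0.015170 rad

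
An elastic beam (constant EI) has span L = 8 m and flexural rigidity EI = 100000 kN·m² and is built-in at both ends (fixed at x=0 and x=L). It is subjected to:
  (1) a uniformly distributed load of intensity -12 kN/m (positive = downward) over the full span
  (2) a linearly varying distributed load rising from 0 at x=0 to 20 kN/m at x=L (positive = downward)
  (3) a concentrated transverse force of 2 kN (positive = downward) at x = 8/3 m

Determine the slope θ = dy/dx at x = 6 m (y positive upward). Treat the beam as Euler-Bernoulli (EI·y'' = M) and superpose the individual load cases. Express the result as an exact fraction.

Load 1 — uniform load w=-12 kN/m over full span:
  θ_1 = -wx(L-x)(L-2x)/(12EI) = -(-12)·6·(8-6)·(8-2·6)/(12·100000) = -3/6250 rad
Load 2 — triangular load w₀=20 kN/m (0→w₀ over full span):
  θ_2 = -w₀(2x(L-x)(L-2x)(x+2L)+x²(L-x)²)/(120LEI) = -20·(2·6·(8-6)·(8-2·6)·(6+2·8)+6²·(8-6)²)/(120·8·100000) = 41/100000 rad
Load 3 — point force P=2 kN at a=8/3 m (b=L-a=16/3):
  θ_3 = Pa²(L-x)(2bL-(3b+a)(L-x))/(2L³EI)  [x>a] = 2·(8/3)²·(8-6)·(2·(16/3)·8-(3·(16/3)+(8/3))·(8-6))/(2·8³·100000) = 1/75000 rad
Superposition: θ = Σ θ_i = -17/300000 rad ≈ -0.000057 rad

θ(6) = -17/300000 rad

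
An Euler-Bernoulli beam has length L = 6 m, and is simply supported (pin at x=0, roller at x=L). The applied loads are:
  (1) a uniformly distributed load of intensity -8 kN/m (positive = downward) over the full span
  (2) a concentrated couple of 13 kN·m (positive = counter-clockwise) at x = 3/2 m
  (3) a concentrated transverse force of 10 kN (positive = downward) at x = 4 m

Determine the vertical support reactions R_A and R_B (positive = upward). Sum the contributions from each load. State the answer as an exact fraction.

Load 1 — uniform load w=-8 kN/m over full span:
  R_A = wL/2 = (-8)·6/2 = -24 kN
  R_B = wL/2 = (-8)·6/2 = -24 kN
Load 2 — applied couple M₀=13 kN·m at a=3/2 m (b=L-a=9/2):
  R_A = M₀/L = 13/6 kN
  R_B = -M₀/L = -13/6 kN
Load 3 — point force P=10 kN at a=4 m (b=L-a=2):
  R_A = Pb/L = 10·2/6 = 10/3 kN
  R_B = Pa/L = 10·4/6 = 20/3 kN
Superposition: R_A = -37/2 kN, R_B = -39/2 kN

R_A = -37/2 kN, R_B = -39/2 kN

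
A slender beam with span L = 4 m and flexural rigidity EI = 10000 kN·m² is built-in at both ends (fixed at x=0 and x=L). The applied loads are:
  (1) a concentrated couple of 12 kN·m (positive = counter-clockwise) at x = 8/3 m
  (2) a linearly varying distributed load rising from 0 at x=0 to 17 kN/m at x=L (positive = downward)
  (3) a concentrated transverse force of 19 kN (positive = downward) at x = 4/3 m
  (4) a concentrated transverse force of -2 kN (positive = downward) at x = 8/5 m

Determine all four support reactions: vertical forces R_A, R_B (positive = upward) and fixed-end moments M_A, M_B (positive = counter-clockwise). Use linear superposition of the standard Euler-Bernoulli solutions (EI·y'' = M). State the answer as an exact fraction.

Load 1 — applied couple M₀=12 kN·m at a=8/3 m (b=L-a=4/3):
  R_A = 6M₀ab/L³ = 6·12·(8/3)·(4/3)/4³ = 4 kN
  M_A = M₀b(2a-b)/L² = 12·(4/3)·(2·(8/3)-(4/3))/4² = 4 kN·m
  R_B = -6M₀ab/L³ = -6·12·(8/3)·(4/3)/4³ = -4 kN
  M_B = M₀a(2b-a)/L² = 12·(8/3)·(2·(4/3)-(8/3))/4² = 0 kN·m
Load 2 — triangular load w₀=17 kN/m (0→w₀ over full span):
  R_A = 3w₀L/20 = 3·17·4/20 = 51/5 kN
  M_A = w₀L²/30 = 17·4²/30 = 136/15 kN·m
  R_B = 7w₀L/20 = 7·17·4/20 = 119/5 kN
  M_B = -w₀L²/20 = -17·4²/20 = -68/5 kN·m
Load 3 — point force P=19 kN at a=4/3 m (b=L-a=8/3):
  R_A = Pb²(3a+b)/L³ = 19·(8/3)²·(3·(4/3)+(8/3))/4³ = 380/27 kN
  M_A = Pab²/L² = 19·(4/3)·(8/3)²/4² = 304/27 kN·m
  R_B = Pa²(a+3b)/L³ = 19·(4/3)²·((4/3)+3·(8/3))/4³ = 133/27 kN
  M_B = -Pa²b/L² = -19·(4/3)²·(8/3)/4² = -152/27 kN·m
Load 4 — point force P=-2 kN at a=8/5 m (b=L-a=12/5):
  R_A = Pb²(3a+b)/L³ = (-2)·(12/5)²·(3·(8/5)+(12/5))/4³ = -162/125 kN
  M_A = Pab²/L² = (-2)·(8/5)·(12/5)²/4² = -144/125 kN·m
  R_B = Pa²(a+3b)/L³ = (-2)·(8/5)²·((8/5)+3·(12/5))/4³ = -88/125 kN
  M_B = -Pa²b/L² = -(-2)·(8/5)²·(12/5)/4² = 96/125 kN·m
Superposition: R_A = 91051/3375 kN, M_A = 78212/3375 kN·m, R_B = 81074/3375 kN, M_B = -62308/3375 kN·m

R_A = 91051/3375 kN, M_A = 78212/3375 kN·m, R_B = 81074/3375 kN, M_B = -62308/3375 kN·m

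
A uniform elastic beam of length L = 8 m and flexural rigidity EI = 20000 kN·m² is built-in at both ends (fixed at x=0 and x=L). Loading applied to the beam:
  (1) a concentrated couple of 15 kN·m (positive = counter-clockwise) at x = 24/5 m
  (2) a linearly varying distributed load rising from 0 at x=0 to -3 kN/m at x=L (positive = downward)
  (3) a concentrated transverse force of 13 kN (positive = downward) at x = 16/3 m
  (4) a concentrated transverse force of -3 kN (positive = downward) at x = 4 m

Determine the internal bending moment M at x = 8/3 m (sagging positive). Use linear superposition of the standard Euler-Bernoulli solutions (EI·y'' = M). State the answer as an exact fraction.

M(8/3) = 271/405 kN·m

Load 1 — applied couple M₀=15 kN·m at a=24/5 m (b=L-a=16/5):
  M_1 = R_Ax - M_A  [x≤a] with R_A=27/10, M_A=24/5 = (27/10)·(8/3) - (24/5) = 12/5 kN·m
Load 2 — triangular load w₀=-3 kN/m (0→w₀ over full span):
  M_2 = 3w₀Lx/20 - w₀L²/30 - w₀x³/(6L) = 3·(-3)·8·(8/3)/20 - (-3)·8²/30 - (-3)·(8/3)³/(6·8) = -272/135 kN·m
Load 3 — point force P=13 kN at a=16/3 m (b=L-a=8/3):
  M_3 = Pb²(3a+b)x/L³ - Pab²/L²  [x≤a] = 13·(8/3)²·(3·(16/3)+(8/3))·(8/3)/8³ - 13·(16/3)·(8/3)²/8² = 104/81 kN·m
Load 4 — point force P=-3 kN at a=4 m (b=L-a=4):
  M_4 = Pb²(3a+b)x/L³ - Pab²/L²  [x≤a] = (-3)·4²·(3·4+4)·(8/3)/8³ - (-3)·4·4²/8² = -1 kN·m
Superposition: M = Σ M_i = 271/405 kN·m ≈ 0.669136 kN·m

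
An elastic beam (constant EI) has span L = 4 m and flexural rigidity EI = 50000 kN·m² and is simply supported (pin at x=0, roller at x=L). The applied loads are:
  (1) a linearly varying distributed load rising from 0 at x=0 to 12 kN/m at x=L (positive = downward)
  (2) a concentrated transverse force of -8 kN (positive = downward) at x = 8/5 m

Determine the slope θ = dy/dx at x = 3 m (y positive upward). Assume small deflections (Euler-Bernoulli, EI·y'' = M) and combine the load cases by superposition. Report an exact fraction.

θ(3) = 16121/150000000 rad

Load 1 — triangular load w₀=12 kN/m (0→w₀ over full span):
  θ_1 = -w₀(7L⁴-30L²x²+15x⁴)/(360LEI) = -12·(7·4⁴-30·4²·3²+15·3⁴)/(360·4·50000) = 1313/6000000 rad
Load 2 — point force P=-8 kN at a=8/5 m (b=L-a=12/5):
  θ_2 = -Pa(2L²-6Lx+3x²+a²)/(6LEI)  [x>a] = -(-8)·(8/5)·(2·4²-6·4·3+3·3²+(8/5)²)/(6·4·50000) = -87/781250 rad
Superposition: θ = Σ θ_i = 16121/150000000 rad ≈ 0.000107 rad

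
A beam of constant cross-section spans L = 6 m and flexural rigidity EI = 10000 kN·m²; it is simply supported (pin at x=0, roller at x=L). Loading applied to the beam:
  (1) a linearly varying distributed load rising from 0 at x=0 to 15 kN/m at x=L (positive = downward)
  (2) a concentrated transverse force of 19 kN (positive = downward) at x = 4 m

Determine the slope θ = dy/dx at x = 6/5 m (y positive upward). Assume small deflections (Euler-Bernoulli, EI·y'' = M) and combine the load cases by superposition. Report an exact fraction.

Load 1 — triangular load w₀=15 kN/m (0→w₀ over full span):
  θ_1 = -w₀(7L⁴-30L²x²+15x⁴)/(360LEI) = -15·(7·6⁴-30·6²·(6/5)²+15·(6/5)⁴)/(360·6·10000) = -819/156250 rad
Load 2 — point force P=19 kN at a=4 m (b=L-a=2):
  θ_2 = -Pb(L²-b²-3x²)/(6LEI)  [x≤a] = -19·2·(6²-2²-3·(6/5)²)/(6·6·10000) = -3287/1125000 rad
Superposition: θ = Σ θ_i = -45919/5625000 rad ≈ -0.008163 rad

θ(6/5) = -45919/5625000 rad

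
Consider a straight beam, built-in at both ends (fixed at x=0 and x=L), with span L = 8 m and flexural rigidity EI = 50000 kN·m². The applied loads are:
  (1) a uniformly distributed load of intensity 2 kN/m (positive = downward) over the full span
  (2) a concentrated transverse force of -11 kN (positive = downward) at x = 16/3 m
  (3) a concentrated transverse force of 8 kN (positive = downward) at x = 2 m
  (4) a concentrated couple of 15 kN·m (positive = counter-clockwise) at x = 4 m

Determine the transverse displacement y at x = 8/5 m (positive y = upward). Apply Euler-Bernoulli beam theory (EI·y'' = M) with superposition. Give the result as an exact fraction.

y(8/5) = -76781/316406250 m

Load 1 — uniform load w=2 kN/m over full span:
  y_1 = -wx²(L-x)²/(24EI) = -2·(8/5)²·(8-(8/5))²/(24·50000) = -1024/5859375 m
Load 2 — point force P=-11 kN at a=16/3 m (b=L-a=8/3):
  y_2 = -Pb²x²(3aL-(3a+b)x)/(6L³EI)  [x≤a] = -(-11)·(8/3)²·(8/5)²·(3·(16/3)·8-(3·(16/3)+(8/3))·(8/5))/(6·8³·50000) = 4048/31640625 m
Load 3 — point force P=8 kN at a=2 m (b=L-a=6):
  y_3 = -Pb²x²(3aL-(3a+b)x)/(6L³EI)  [x≤a] = -8·6²·(8/5)²·(3·2·8-(3·2+6)·(8/5))/(6·8³·50000) = -54/390625 m
Load 4 — applied couple M₀=15 kN·m at a=4 m (b=L-a=4):
  y_4 = (R_Ax³/6 - M_Ax²/2)/EI  [x≤a] with R_A=45/16, M_A=15/4 = ((45/16)·(8/5)³/6 - (15/4)·(8/5)²/2)/50000 = -9/156250 m
Superposition: y = Σ y_i = -76781/316406250 m ≈ -0.000243 m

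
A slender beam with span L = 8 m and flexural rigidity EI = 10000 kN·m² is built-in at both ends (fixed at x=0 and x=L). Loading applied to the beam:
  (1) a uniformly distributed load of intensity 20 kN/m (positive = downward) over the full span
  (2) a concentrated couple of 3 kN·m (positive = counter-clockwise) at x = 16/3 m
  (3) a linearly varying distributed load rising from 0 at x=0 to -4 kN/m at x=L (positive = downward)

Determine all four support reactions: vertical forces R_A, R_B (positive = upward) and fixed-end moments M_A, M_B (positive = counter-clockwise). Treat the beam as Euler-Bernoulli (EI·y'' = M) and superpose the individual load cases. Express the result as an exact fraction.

R_A = 757/10 kN, M_A = 1487/15 kN·m, R_B = 683/10 kN, M_B = -1408/15 kN·m

Load 1 — uniform load w=20 kN/m over full span:
  R_A = wL/2 = 20·8/2 = 80 kN
  M_A = wL²/12 = 20·8²/12 = 320/3 kN·m
  R_B = wL/2 = 20·8/2 = 80 kN
  M_B = -wL²/12 = -20·8²/12 = -320/3 kN·m
Load 2 — applied couple M₀=3 kN·m at a=16/3 m (b=L-a=8/3):
  R_A = 6M₀ab/L³ = 6·3·(16/3)·(8/3)/8³ = 1/2 kN
  M_A = M₀b(2a-b)/L² = 3·(8/3)·(2·(16/3)-(8/3))/8² = 1 kN·m
  R_B = -6M₀ab/L³ = -6·3·(16/3)·(8/3)/8³ = -1/2 kN
  M_B = M₀a(2b-a)/L² = 3·(16/3)·(2·(8/3)-(16/3))/8² = 0 kN·m
Load 3 — triangular load w₀=-4 kN/m (0→w₀ over full span):
  R_A = 3w₀L/20 = 3·(-4)·8/20 = -24/5 kN
  M_A = w₀L²/30 = (-4)·8²/30 = -128/15 kN·m
  R_B = 7w₀L/20 = 7·(-4)·8/20 = -56/5 kN
  M_B = -w₀L²/20 = -(-4)·8²/20 = 64/5 kN·m
Superposition: R_A = 757/10 kN, M_A = 1487/15 kN·m, R_B = 683/10 kN, M_B = -1408/15 kN·m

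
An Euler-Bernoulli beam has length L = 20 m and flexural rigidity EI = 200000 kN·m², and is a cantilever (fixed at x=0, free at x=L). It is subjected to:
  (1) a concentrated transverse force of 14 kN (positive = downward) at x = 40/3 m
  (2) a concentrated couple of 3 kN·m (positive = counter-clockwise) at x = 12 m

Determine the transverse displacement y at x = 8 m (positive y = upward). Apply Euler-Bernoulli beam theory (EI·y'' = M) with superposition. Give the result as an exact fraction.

Load 1 — point force P=14 kN at a=40/3 m (b=L-a=20/3):
  y_1 = -Px²(3a-x)/(6EI)  [x≤a] = -14·8²·(3·(40/3)-8)/(6·200000) = -224/9375 m
Load 2 — applied couple M₀=3 kN·m at a=12 m (b=L-a=8):
  y_2 = M₀x²/(2EI)  [x≤a] = 3·8²/(2·200000) = 3/6250 m
Superposition: y = Σ y_i = -439/18750 m ≈ -0.023413 m

y(8) = -439/18750 m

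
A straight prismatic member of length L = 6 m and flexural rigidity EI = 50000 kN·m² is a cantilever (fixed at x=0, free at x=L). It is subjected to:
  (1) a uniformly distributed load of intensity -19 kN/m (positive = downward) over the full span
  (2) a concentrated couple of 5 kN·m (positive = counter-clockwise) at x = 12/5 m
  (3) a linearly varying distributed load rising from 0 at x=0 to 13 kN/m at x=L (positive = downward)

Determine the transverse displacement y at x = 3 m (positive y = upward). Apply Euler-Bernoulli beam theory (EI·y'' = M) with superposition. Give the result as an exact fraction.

Load 1 — uniform load w=-19 kN/m over full span:
  y_1 = -wx²(x²-4Lx+6L²)/(24EI) = -(-19)·3²·(3²-4·6·3+6·6²)/(24·50000) = 8721/400000 m
Load 2 — applied couple M₀=5 kN·m at a=12/5 m (b=L-a=18/5):
  y_2 = M₀a(2x-a)/(2EI)  [x>a] = 5·(12/5)·(2·3-(12/5))/(2·50000) = 27/62500 m
Load 3 — triangular load w₀=13 kN/m (0→w₀ over full span):
  y_3 = (w₀Lx³/12-w₀L²x²/6-w₀x⁵/(120L))/EI = (13·6·3³/12-13·6²·3²/6-13·3⁵/(120·6))/50000 = -42471/4000000 m
Superposition: y = Σ y_i = 46467/4000000 m ≈ 0.011617 m

y(3) = 46467/4000000 m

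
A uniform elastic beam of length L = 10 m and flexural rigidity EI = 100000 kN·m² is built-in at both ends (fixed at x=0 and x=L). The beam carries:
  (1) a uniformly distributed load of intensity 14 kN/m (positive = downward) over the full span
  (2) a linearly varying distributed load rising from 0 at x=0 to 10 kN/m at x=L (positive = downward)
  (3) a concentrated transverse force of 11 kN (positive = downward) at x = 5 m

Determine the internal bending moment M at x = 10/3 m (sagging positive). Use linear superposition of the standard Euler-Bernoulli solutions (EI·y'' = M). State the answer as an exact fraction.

Load 1 — uniform load w=14 kN/m over full span:
  M_1 = wLx/2 - wL²/12 - wx²/2 = 14·10·(10/3)/2 - 14·10²/12 - 14·(10/3)²/2 = 350/9 kN·m
Load 2 — triangular load w₀=10 kN/m (0→w₀ over full span):
  M_2 = 3w₀Lx/20 - w₀L²/30 - w₀x³/(6L) = 3·10·10·(10/3)/20 - 10·10²/30 - 10·(10/3)³/(6·10) = 850/81 kN·m
Load 3 — point force P=11 kN at a=5 m (b=L-a=5):
  M_3 = Pb²(3a+b)x/L³ - Pab²/L²  [x≤a] = 11·5²·(3·5+5)·(10/3)/10³ - 11·5·5²/10² = 55/12 kN·m
Superposition: M = Σ M_i = 17485/324 kN·m ≈ 53.966049 kN·m

M(10/3) = 17485/324 kN·m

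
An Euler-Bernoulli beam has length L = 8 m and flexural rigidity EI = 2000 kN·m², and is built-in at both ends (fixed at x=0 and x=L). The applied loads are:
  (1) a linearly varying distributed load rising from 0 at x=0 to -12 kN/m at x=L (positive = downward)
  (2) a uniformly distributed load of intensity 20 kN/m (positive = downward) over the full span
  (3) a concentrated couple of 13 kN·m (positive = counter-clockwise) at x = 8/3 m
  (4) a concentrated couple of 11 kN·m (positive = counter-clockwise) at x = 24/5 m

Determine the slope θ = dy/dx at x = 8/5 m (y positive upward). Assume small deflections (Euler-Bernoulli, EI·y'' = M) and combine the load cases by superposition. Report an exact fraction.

θ(8/5) = -278/9375 rad

Load 1 — triangular load w₀=-12 kN/m (0→w₀ over full span):
  θ_1 = -w₀(2x(L-x)(L-2x)(x+2L)+x²(L-x)²)/(120LEI) = -(-12)·(2·(8/5)·(8-(8/5))·(8-2·(8/5))·((8/5)+2·8)+(8/5)²·(8-(8/5))²)/(120·8·2000) = 896/78125 rad
Load 2 — uniform load w=20 kN/m over full span:
  θ_2 = -wx(L-x)(L-2x)/(12EI) = -20·(8/5)·(8-(8/5))·(8-2·(8/5))/(12·2000) = -128/3125 rad
Load 3 — applied couple M₀=13 kN·m at a=8/3 m (b=L-a=16/3):
  θ_3 = (R_Ax²/2 - M_Ax)/EI  [x≤a] with R_A=13/6, M_A=0 = ((13/6)·(8/5)²/2 - 0·(8/5))/2000 = 13/9375 rad
Load 4 — applied couple M₀=11 kN·m at a=24/5 m (b=L-a=16/5):
  θ_4 = (R_Ax²/2 - M_Ax)/EI  [x≤a] with R_A=99/50, M_A=88/25 = ((99/50)·(8/5)²/2 - (88/25)·(8/5))/2000 = -121/78125 rad
Superposition: θ = Σ θ_i = -278/9375 rad ≈ -0.029653 rad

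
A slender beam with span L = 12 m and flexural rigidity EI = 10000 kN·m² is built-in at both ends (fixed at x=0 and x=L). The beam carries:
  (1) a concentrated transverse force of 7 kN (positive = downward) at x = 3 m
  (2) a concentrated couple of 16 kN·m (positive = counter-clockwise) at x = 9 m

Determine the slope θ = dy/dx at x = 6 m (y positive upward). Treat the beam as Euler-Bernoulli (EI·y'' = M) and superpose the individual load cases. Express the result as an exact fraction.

θ(6) = 3/32000 rad

Load 1 — point force P=7 kN at a=3 m (b=L-a=9):
  θ_1 = Pa²(L-x)(2bL-(3b+a)(L-x))/(2L³EI)  [x>a] = 7·3²·(12-6)·(2·9·12-(3·9+3)·(12-6))/(2·12³·10000) = 63/160000 rad
Load 2 — applied couple M₀=16 kN·m at a=9 m (b=L-a=3):
  θ_2 = (R_Ax²/2 - M_Ax)/EI  [x≤a] with R_A=3/2, M_A=5 = ((3/2)·6²/2 - 5·6)/10000 = -3/10000 rad
Superposition: θ = Σ θ_i = 3/32000 rad ≈ 0.000094 rad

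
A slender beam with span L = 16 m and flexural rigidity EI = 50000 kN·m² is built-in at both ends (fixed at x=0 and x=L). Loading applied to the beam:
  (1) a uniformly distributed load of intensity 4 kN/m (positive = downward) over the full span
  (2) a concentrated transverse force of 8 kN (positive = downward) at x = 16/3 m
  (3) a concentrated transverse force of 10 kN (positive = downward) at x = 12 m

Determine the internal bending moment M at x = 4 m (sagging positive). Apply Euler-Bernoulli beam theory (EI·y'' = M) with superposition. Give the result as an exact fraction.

M(4) = 1529/108 kN·m

Load 1 — uniform load w=4 kN/m over full span:
  M_1 = wLx/2 - wL²/12 - wx²/2 = 4·16·4/2 - 4·16²/12 - 4·4²/2 = 32/3 kN·m
Load 2 — point force P=8 kN at a=16/3 m (b=L-a=32/3):
  M_2 = Pb²(3a+b)x/L³ - Pab²/L²  [x≤a] = 8·(32/3)²·(3·(16/3)+(32/3))·4/16³ - 8·(16/3)·(32/3)²/16² = 128/27 kN·m
Load 3 — point force P=10 kN at a=12 m (b=L-a=4):
  M_3 = Pb²(3a+b)x/L³ - Pab²/L²  [x≤a] = 10·4²·(3·12+4)·4/16³ - 10·12·4²/16² = -5/4 kN·m
Superposition: M = Σ M_i = 1529/108 kN·m ≈ 14.157407 kN·m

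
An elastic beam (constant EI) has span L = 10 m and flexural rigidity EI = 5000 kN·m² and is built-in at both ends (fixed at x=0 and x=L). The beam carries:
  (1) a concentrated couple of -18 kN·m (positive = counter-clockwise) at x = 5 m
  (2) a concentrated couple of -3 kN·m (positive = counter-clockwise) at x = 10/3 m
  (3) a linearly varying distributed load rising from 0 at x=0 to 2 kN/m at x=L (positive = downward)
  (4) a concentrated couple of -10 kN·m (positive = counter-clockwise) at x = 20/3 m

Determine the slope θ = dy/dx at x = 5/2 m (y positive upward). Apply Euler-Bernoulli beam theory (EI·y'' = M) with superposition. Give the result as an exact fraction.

Load 1 — applied couple M₀=-18 kN·m at a=5 m (b=L-a=5):
  θ_1 = (R_Ax²/2 - M_Ax)/EI  [x≤a] with R_A=-27/10, M_A=-9/2 = ((-27/10)·(5/2)²/2 - (-9/2)·(5/2))/5000 = 9/16000 rad
Load 2 — applied couple M₀=-3 kN·m at a=10/3 m (b=L-a=20/3):
  θ_2 = (R_Ax²/2 - M_Ax)/EI  [x≤a] with R_A=-2/5, M_A=0 = ((-2/5)·(5/2)²/2 - 0·(5/2))/5000 = -1/4000 rad
Load 3 — triangular load w₀=2 kN/m (0→w₀ over full span):
  θ_3 = -w₀(2x(L-x)(L-2x)(x+2L)+x²(L-x)²)/(120LEI) = -2·(2·(5/2)·(10-(5/2))·(10-2·(5/2))·((5/2)+2·10)+(5/2)²·(10-(5/2))²)/(120·10·5000) = -39/25600 rad
Load 4 — applied couple M₀=-10 kN·m at a=20/3 m (b=L-a=10/3):
  θ_4 = (R_Ax²/2 - M_Ax)/EI  [x≤a] with R_A=-4/3, M_A=-10/3 = ((-4/3)·(5/2)²/2 - (-10/3)·(5/2))/5000 = 1/1200 rad
Superposition: θ = Σ θ_i = -29/76800 rad ≈ -0.000378 rad

θ(5/2) = -29/76800 rad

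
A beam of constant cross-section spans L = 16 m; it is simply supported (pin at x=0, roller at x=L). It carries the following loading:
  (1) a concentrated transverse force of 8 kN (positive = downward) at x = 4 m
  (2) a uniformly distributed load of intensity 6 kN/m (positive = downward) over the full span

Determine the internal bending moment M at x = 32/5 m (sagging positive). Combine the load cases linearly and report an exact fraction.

Load 1 — point force P=8 kN at a=4 m (b=L-a=12):
  M_1 = Pa(L-x)/L  [x>a] = 8·4·(16-(32/5))/16 = 96/5 kN·m
Load 2 — uniform load w=6 kN/m over full span:
  M_2 = wx(L-x)/2 = 6·(32/5)·(16-(32/5))/2 = 4608/25 kN·m
Superposition: M = Σ M_i = 5088/25 kN·m ≈ 203.520000 kN·m

M(32/5) = 5088/25 kN·m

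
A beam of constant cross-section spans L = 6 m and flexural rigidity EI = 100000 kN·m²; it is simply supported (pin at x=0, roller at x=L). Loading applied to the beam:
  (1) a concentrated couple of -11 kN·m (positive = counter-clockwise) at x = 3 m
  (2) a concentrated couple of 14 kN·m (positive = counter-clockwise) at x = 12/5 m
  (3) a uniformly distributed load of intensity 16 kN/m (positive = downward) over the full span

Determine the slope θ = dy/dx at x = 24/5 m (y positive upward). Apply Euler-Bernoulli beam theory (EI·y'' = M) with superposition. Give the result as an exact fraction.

θ(24/5) = 54939/50000000 rad

Load 1 — applied couple M₀=-11 kN·m at a=3 m (b=L-a=3):
  θ_1 = (M₀x²/(2L)-M₀(x-a)+C₁)/EI  [x>a] with C₁=M₀(3b²-L²)/(6L)=11/4 = ((-11)·(24/5)²/(2·6)-(-11)·((24/5)-3)+(11/4))/100000 = 143/10000000 rad
Load 2 — applied couple M₀=14 kN·m at a=12/5 m (b=L-a=18/5):
  θ_2 = (M₀x²/(2L)-M₀(x-a)+C₁)/EI  [x>a] with C₁=M₀(3b²-L²)/(6L)=28/25 = (14·(24/5)²/(2·6)-14·((24/5)-(12/5))+(28/25))/100000 = -7/125000 rad
Load 3 — uniform load w=16 kN/m over full span:
  θ_3 = -w(L³-6Lx²+4x³)/(24EI) = -16·(6³-6·6·(24/5)²+4·(24/5)³)/(24·100000) = 891/781250 rad
Superposition: θ = Σ θ_i = 54939/50000000 rad ≈ 0.001099 rad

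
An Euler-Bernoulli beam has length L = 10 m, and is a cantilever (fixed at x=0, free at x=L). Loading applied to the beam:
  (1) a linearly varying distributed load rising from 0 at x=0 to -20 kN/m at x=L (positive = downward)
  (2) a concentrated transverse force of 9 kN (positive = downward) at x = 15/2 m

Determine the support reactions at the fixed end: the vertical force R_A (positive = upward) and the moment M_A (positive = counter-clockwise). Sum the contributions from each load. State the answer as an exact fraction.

Load 1 — triangular load w₀=-20 kN/m (0→w₀ over full span):
  R_A = w₀L/2 = (-20)·10/2 = -100 kN
  M_A = w₀L²/3 = (-20)·10²/3 = -2000/3 kN·m
Load 2 — point force P=9 kN at a=15/2 m (b=L-a=5/2):
  R_A = P = 9 kN
  M_A = Pa = 9·(15/2) = 135/2 kN·m
Superposition: R_A = -91 kN, M_A = -3595/6 kN·m

R_A = -91 kN, M_A = -3595/6 kN·m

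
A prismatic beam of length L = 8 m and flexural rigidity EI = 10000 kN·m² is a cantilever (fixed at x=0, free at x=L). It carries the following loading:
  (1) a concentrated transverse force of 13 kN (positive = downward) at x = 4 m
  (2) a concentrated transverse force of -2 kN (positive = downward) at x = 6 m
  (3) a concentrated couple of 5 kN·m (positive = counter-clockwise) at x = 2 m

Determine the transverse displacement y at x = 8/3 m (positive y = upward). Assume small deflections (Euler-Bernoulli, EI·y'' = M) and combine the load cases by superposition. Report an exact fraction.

Load 1 — point force P=13 kN at a=4 m (b=L-a=4):
  y_1 = -Px²(3a-x)/(6EI)  [x≤a] = -13·(8/3)²·(3·4-(8/3))/(6·10000) = -728/50625 m
Load 2 — point force P=-2 kN at a=6 m (b=L-a=2):
  y_2 = -Px²(3a-x)/(6EI)  [x≤a] = -(-2)·(8/3)²·(3·6-(8/3))/(6·10000) = 184/50625 m
Load 3 — applied couple M₀=5 kN·m at a=2 m (b=L-a=6):
  y_3 = M₀a(2x-a)/(2EI)  [x>a] = 5·2·(2·(8/3)-2)/(2·10000) = 1/600 m
Superposition: y = Σ y_i = -3677/405000 m ≈ -0.009079 m

y(8/3) = -3677/405000 m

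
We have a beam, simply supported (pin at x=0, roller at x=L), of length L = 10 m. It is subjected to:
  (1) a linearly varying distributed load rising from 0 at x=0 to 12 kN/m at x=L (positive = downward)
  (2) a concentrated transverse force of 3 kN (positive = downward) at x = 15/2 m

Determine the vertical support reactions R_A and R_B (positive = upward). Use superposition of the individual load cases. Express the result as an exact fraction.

Load 1 — triangular load w₀=12 kN/m (0→w₀ over full span):
  R_A = w₀L/6 = 12·10/6 = 20 kN
  R_B = w₀L/3 = 12·10/3 = 40 kN
Load 2 — point force P=3 kN at a=15/2 m (b=L-a=5/2):
  R_A = Pb/L = 3·(5/2)/10 = 3/4 kN
  R_B = Pa/L = 3·(15/2)/10 = 9/4 kN
Superposition: R_A = 83/4 kN, R_B = 169/4 kN

R_A = 83/4 kN, R_B = 169/4 kN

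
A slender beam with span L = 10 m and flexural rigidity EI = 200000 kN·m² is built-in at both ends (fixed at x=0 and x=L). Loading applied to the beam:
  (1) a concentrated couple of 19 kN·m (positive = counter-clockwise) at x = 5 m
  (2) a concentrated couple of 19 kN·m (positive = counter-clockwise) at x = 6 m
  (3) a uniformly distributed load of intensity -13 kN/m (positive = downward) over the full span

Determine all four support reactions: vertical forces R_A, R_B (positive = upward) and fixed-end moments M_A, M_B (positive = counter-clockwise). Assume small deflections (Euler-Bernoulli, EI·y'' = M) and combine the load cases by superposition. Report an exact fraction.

R_A = -29707/500 kN, M_A = -29251/300 kN·m, R_B = -35293/500 kN, M_B = 34609/300 kN·m

Load 1 — applied couple M₀=19 kN·m at a=5 m (b=L-a=5):
  R_A = 6M₀ab/L³ = 6·19·5·5/10³ = 57/20 kN
  M_A = M₀b(2a-b)/L² = 19·5·(2·5-5)/10² = 19/4 kN·m
  R_B = -6M₀ab/L³ = -6·19·5·5/10³ = -57/20 kN
  M_B = M₀a(2b-a)/L² = 19·5·(2·5-5)/10² = 19/4 kN·m
Load 2 — applied couple M₀=19 kN·m at a=6 m (b=L-a=4):
  R_A = 6M₀ab/L³ = 6·19·6·4/10³ = 342/125 kN
  M_A = M₀b(2a-b)/L² = 19·4·(2·6-4)/10² = 152/25 kN·m
  R_B = -6M₀ab/L³ = -6·19·6·4/10³ = -342/125 kN
  M_B = M₀a(2b-a)/L² = 19·6·(2·4-6)/10² = 57/25 kN·m
Load 3 — uniform load w=-13 kN/m over full span:
  R_A = wL/2 = (-13)·10/2 = -65 kN
  M_A = wL²/12 = (-13)·10²/12 = -325/3 kN·m
  R_B = wL/2 = (-13)·10/2 = -65 kN
  M_B = -wL²/12 = -(-13)·10²/12 = 325/3 kN·m
Superposition: R_A = -29707/500 kN, M_A = -29251/300 kN·m, R_B = -35293/500 kN, M_B = 34609/300 kN·m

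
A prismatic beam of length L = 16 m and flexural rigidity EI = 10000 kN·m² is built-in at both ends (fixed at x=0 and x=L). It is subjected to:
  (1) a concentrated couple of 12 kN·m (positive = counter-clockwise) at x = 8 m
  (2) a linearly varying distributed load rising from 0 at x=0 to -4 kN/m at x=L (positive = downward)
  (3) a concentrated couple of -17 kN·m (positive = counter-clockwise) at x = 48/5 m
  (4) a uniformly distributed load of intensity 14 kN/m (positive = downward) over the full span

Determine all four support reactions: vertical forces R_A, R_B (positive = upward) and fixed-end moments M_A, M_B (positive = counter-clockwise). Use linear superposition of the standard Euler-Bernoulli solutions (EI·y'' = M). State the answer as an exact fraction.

R_A = 20399/200 kN, M_A = 19657/75 kN·m, R_B = 18001/200 kN, M_B = -18488/75 kN·m

Load 1 — applied couple M₀=12 kN·m at a=8 m (b=L-a=8):
  R_A = 6M₀ab/L³ = 6·12·8·8/16³ = 9/8 kN
  M_A = M₀b(2a-b)/L² = 12·8·(2·8-8)/16² = 3 kN·m
  R_B = -6M₀ab/L³ = -6·12·8·8/16³ = -9/8 kN
  M_B = M₀a(2b-a)/L² = 12·8·(2·8-8)/16² = 3 kN·m
Load 2 — triangular load w₀=-4 kN/m (0→w₀ over full span):
  R_A = 3w₀L/20 = 3·(-4)·16/20 = -48/5 kN
  M_A = w₀L²/30 = (-4)·16²/30 = -512/15 kN·m
  R_B = 7w₀L/20 = 7·(-4)·16/20 = -112/5 kN
  M_B = -w₀L²/20 = -(-4)·16²/20 = 256/5 kN·m
Load 3 — applied couple M₀=-17 kN·m at a=48/5 m (b=L-a=32/5):
  R_A = 6M₀ab/L³ = 6·(-17)·(48/5)·(32/5)/16³ = -153/100 kN
  M_A = M₀b(2a-b)/L² = (-17)·(32/5)·(2·(48/5)-(32/5))/16² = -136/25 kN·m
  R_B = -6M₀ab/L³ = -6·(-17)·(48/5)·(32/5)/16³ = 153/100 kN
  M_B = M₀a(2b-a)/L² = (-17)·(48/5)·(2·(32/5)-(48/5))/16² = -51/25 kN·m
Load 4 — uniform load w=14 kN/m over full span:
  R_A = wL/2 = 14·16/2 = 112 kN
  M_A = wL²/12 = 14·16²/12 = 896/3 kN·m
  R_B = wL/2 = 14·16/2 = 112 kN
  M_B = -wL²/12 = -14·16²/12 = -896/3 kN·m
Superposition: R_A = 20399/200 kN, M_A = 19657/75 kN·m, R_B = 18001/200 kN, M_B = -18488/75 kN·m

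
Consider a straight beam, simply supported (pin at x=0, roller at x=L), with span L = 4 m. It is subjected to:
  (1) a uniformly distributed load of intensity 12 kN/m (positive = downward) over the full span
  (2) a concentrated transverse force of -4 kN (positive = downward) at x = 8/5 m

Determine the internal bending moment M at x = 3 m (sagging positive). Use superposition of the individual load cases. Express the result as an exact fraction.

M(3) = 82/5 kN·m

Load 1 — uniform load w=12 kN/m over full span:
  M_1 = wx(L-x)/2 = 12·3·(4-3)/2 = 18 kN·m
Load 2 — point force P=-4 kN at a=8/5 m (b=L-a=12/5):
  M_2 = Pa(L-x)/L  [x>a] = (-4)·(8/5)·(4-3)/4 = -8/5 kN·m
Superposition: M = Σ M_i = 82/5 kN·m ≈ 16.400000 kN·m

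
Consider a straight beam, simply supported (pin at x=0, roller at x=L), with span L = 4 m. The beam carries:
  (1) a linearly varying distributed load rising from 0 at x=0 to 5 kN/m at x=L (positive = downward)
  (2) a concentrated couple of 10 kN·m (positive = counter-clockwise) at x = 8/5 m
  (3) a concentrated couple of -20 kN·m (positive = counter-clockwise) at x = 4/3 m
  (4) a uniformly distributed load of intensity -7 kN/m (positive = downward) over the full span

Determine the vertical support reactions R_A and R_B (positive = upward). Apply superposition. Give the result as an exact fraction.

Load 1 — triangular load w₀=5 kN/m (0→w₀ over full span):
  R_A = w₀L/6 = 5·4/6 = 10/3 kN
  R_B = w₀L/3 = 5·4/3 = 20/3 kN
Load 2 — applied couple M₀=10 kN·m at a=8/5 m (b=L-a=12/5):
  R_A = M₀/L = 10/4 = 5/2 kN
  R_B = -M₀/L = -10/4 = -5/2 kN
Load 3 — applied couple M₀=-20 kN·m at a=4/3 m (b=L-a=8/3):
  R_A = M₀/L = (-20)/4 = -5 kN
  R_B = -M₀/L = -(-20)/4 = 5 kN
Load 4 — uniform load w=-7 kN/m over full span:
  R_A = wL/2 = (-7)·4/2 = -14 kN
  R_B = wL/2 = (-7)·4/2 = -14 kN
Superposition: R_A = -79/6 kN, R_B = -29/6 kN

R_A = -79/6 kN, R_B = -29/6 kN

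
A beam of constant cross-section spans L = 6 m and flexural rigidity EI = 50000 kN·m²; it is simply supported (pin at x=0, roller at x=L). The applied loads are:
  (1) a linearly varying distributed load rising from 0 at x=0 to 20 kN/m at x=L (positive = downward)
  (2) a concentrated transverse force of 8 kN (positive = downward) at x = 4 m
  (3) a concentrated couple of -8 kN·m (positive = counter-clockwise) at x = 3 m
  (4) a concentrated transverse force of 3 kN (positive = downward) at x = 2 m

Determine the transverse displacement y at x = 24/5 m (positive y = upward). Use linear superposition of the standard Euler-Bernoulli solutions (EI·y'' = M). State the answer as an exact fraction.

Load 1 — triangular load w₀=20 kN/m (0→w₀ over full span):
  y_1 = -w₀x(7L⁴-10L²x²+3x⁴)/(360LEI) = -20·(24/5)·(7·6⁴-10·6²·(24/5)²+3·(24/5)⁴)/(360·6·50000) = -20574/9765625 m
Load 2 — point force P=8 kN at a=4 m (b=L-a=2):
  y_2 = -Pa(L-x)(2Lx-a²-x²)/(6LEI)  [x>a] = -8·4·(6-(24/5))·(2·6·(24/5)-4²-(24/5)²)/(6·6·50000) = -464/1171875 m
Load 3 — applied couple M₀=-8 kN·m at a=3 m (b=L-a=3):
  y_3 = (M₀x³/(6L)-M₀(x-a)²/2+C₁x)/EI  [x>a] with C₁=M₀(3b²-L²)/(6L)=2 = ((-8)·(24/5)³/(6·6)-(-8)·((24/5)-3)²/2+2·(24/5))/50000 = -63/1562500 m
Load 4 — point force P=3 kN at a=2 m (b=L-a=4):
  y_4 = -Pa(L-x)(2Lx-a²-x²)/(6LEI)  [x>a] = -3·2·(6-(24/5))·(2·6·(24/5)-2²-(24/5)²)/(6·6·50000) = -191/1562500 m
Superposition: y = Σ y_i = -156169/58593750 m ≈ -0.002665 m

y(24/5) = -156169/58593750 m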